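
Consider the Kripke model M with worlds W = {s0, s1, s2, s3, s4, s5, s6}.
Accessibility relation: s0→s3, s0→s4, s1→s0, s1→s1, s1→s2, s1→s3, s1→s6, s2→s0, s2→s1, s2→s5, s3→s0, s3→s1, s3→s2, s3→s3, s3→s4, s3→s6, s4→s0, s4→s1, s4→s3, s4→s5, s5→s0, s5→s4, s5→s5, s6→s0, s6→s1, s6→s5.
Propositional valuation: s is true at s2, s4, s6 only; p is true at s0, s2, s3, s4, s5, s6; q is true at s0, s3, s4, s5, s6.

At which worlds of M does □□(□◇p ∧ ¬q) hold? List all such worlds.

Let φ = □□(□◇p ∧ ¬q). Evaluate φ at each world:
  s0 (successors {s3, s4}): φ is false.
  s1 (successors {s0, s1, s2, s3, s6}): φ is false.
  s2 (successors {s0, s1, s5}): φ is false.
  s3 (successors {s0, s1, s2, s3, s4, s6}): φ is false.
  s4 (successors {s0, s1, s3, s5}): φ is false.
  s5 (successors {s0, s4, s5}): φ is false.
  s6 (successors {s0, s1, s5}): φ is false.
For instance, at s0:
  At s0: □□(□◇p ∧ ¬q) requires □(□◇p ∧ ¬q) at every successor {s3, s4}.
    □(□◇p ∧ ¬q) fails at s3, so □□(□◇p ∧ ¬q) is false at s0.
      At s3: □(□◇p ∧ ¬q) requires □◇p ∧ ¬q at every successor {s0, s1, s2, s3, s4, s6}.
        □◇p ∧ ¬q fails at s0, so □(□◇p ∧ ¬q) is false at s3.
Satisfying worlds: none.

none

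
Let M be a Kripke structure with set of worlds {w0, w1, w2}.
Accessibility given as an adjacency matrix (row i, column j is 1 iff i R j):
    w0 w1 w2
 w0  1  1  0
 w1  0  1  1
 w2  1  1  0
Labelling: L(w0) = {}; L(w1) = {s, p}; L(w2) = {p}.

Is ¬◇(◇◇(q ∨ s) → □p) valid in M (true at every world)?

Recall that □ψ holds at a world iff ψ holds at every accessible world, and ◇ψ holds iff ψ holds at some accessible world.
Let φ = ¬◇(◇◇(q ∨ s) → □p). Evaluate φ at each world:
  w0 (successors {w0, w1}): φ is false.
  w1 (successors {w1, w2}): φ is false.
  w2 (successors {w0, w1}): φ is false.
Detail at w0 (counterexample):
  At w0: ◇(◇◇(q ∨ s) → □p) is true, so ¬◇(◇◇(q ∨ s) → □p) is false.
    At w0: ◇(◇◇(q ∨ s) → □p) requires ◇◇(q ∨ s) → □p at some successor in {w0, w1}.
      ◇◇(q ∨ s) → □p holds at w1, so ◇(◇◇(q ∨ s) → □p) is true at w0.

No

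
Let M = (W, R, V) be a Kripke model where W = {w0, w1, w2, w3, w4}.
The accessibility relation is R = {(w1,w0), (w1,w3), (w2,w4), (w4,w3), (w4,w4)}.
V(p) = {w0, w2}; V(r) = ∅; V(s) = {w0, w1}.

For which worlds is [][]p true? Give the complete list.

Let φ = [][]p. Evaluate φ at each world:
  w0 (successors ∅): φ is true.
  w1 (successors {w0, w3}): φ is true.
  w2 (successors {w4}): φ is false.
  w3 (successors ∅): φ is true.
  w4 (successors {w3, w4}): φ is false.
For instance, at w4:
  At w4: [][]p requires []p at every successor {w3, w4}.
    []p fails at w4, so [][]p is false at w4.
      At w4: []p requires p at every successor {w3, w4}.
        p fails at w3, so []p is false at w4.
Satisfying worlds: {w0, w1, w3}

w0, w1, w3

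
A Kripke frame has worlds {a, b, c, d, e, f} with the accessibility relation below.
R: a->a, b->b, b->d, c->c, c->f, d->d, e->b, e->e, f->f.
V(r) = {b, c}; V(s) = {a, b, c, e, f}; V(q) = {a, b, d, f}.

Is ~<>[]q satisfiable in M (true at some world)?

Let φ = ~<>[]q. Evaluate φ at each world:
  a (successors {a}): φ is false.
  b (successors {b, d}): φ is false.
  c (successors {c, f}): φ is false.
  d (successors {d}): φ is false.
  e (successors {b, e}): φ is false.
  f (successors {f}): φ is false.
For instance, at b:
  At b: <>[]q is true, so ~<>[]q is false.
    At b: <>[]q requires []q at some successor in {b, d}.
      []q holds at b, so <>[]q is true at b.

No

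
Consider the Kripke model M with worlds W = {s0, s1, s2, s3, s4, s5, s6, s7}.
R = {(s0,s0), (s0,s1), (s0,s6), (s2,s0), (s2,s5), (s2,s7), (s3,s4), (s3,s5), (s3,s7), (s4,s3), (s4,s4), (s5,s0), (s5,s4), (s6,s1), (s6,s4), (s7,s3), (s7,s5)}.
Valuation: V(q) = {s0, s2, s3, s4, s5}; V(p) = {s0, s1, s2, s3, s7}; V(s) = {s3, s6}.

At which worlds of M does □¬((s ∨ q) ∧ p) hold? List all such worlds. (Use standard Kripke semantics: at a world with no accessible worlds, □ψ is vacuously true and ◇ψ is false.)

Let φ = □¬((s ∨ q) ∧ p). Evaluate φ at each world:
  s0 (successors {s0, s1, s6}): φ is false.
  s1 (successors ∅): φ is true.
  s2 (successors {s0, s5, s7}): φ is false.
  s3 (successors {s4, s5, s7}): φ is true.
  s4 (successors {s3, s4}): φ is false.
  s5 (successors {s0, s4}): φ is false.
  s6 (successors {s1, s4}): φ is true.
  s7 (successors {s3, s5}): φ is false.
For instance, at s6:
  At s6: □¬((s ∨ q) ∧ p) requires ¬((s ∨ q) ∧ p) at every successor {s1, s4}.
    At s1: ¬((s ∨ q) ∧ p) is true.
    At s4: ¬((s ∨ q) ∧ p) is true.
  So □¬((s ∨ q) ∧ p) is true at s6.
Satisfying worlds: {s1, s3, s6}

s1, s3, s6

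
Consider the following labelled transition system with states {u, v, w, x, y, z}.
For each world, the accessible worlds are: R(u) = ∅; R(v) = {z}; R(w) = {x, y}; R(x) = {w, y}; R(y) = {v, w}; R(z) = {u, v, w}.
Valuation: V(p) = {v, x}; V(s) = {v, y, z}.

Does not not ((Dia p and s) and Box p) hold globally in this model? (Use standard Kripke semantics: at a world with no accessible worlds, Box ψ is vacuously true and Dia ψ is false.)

Let φ = not not ((Dia p and s) and Box p). Evaluate φ at each world:
  u (successors ∅): φ is false.
  v (successors {z}): φ is false.
  w (successors {x, y}): φ is false.
  x (successors {w, y}): φ is false.
  y (successors {v, w}): φ is false.
  z (successors {u, v, w}): φ is false.
Detail at u (counterexample):
  At u: not ((Dia p and s) and Box p) is true, so not not ((Dia p and s) and Box p) is false.
    At u: (Dia p and s) and Box p is false, so not ((Dia p and s) and Box p) is true.
      At u: Dia p and s is false, Box p is true, so (Dia p and s) and Box p is false.

No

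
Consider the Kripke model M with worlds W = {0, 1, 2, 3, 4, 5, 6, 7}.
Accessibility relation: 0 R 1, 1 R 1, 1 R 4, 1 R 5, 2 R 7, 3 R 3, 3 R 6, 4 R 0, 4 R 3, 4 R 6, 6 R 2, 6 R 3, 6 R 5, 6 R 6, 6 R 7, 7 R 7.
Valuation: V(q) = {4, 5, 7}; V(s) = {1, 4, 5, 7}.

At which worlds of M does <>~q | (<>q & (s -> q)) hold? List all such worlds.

0, 1, 2, 3, 4, 6, 7

Let φ = <>~q | (<>q & (s -> q)). Evaluate φ at each world:
  0 (successors {1}): φ is true.
  1 (successors {1, 4, 5}): φ is true.
  2 (successors {7}): φ is true.
  3 (successors {3, 6}): φ is true.
  4 (successors {0, 3, 6}): φ is true.
  5 (successors ∅): φ is false.
  6 (successors {2, 3, 5, 6, 7}): φ is true.
  7 (successors {7}): φ is true.
For instance, at 0:
  At 0: <>~q is true, <>q & (s -> q) is false, so <>~q | (<>q & (s -> q)) is true.
    At 0: <>~q requires ~q at some successor in {1}.
      ~q holds at 1, so <>~q is true at 0.
    At 0: <>q is false, s -> q is true, so <>q & (s -> q) is false.
      At 0: <>q requires q at some successor in {1}.
        At 1: q is false.
      So <>q is false at 0.
Satisfying worlds: {0, 1, 2, 3, 4, 6, 7}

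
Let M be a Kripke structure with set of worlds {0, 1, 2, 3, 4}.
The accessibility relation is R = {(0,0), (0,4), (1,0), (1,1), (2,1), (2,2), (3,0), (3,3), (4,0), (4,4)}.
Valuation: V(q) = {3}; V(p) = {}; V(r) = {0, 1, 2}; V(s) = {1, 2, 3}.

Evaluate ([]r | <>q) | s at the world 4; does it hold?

No

Recall that []ψ holds at a world iff ψ holds at every accessible world, and <>ψ holds iff ψ holds at some accessible world.
At 4: []r | <>q is false, s is false, so ([]r | <>q) | s is false.
  At 4: []r is false, <>q is false, so []r | <>q is false.
    At 4: []r requires r at every successor {0, 4}.
      r fails at 4, so []r is false at 4.
    At 4: <>q requires q at some successor in {0, 4}.
      At 0: q is false.
      At 4: q is false.
    So <>q is false at 4.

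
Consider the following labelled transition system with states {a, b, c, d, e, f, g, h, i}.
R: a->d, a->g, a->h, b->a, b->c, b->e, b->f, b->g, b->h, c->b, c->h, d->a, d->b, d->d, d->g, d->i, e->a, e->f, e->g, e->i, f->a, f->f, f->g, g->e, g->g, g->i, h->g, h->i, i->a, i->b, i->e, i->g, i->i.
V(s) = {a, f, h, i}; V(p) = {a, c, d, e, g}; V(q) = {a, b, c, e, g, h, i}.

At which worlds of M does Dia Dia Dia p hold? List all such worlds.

a, b, c, d, e, f, g, h, i

Let φ = Dia Dia Dia p. Evaluate φ at each world:
  a (successors {d, g, h}): φ is true.
  b (successors {a, c, e, f, g, h}): φ is true.
  c (successors {b, h}): φ is true.
  d (successors {a, b, d, g, i}): φ is true.
  e (successors {a, f, g, i}): φ is true.
  f (successors {a, f, g}): φ is true.
  g (successors {e, g, i}): φ is true.
  h (successors {g, i}): φ is true.
  i (successors {a, b, e, g, i}): φ is true.
For instance, at h:
  At h: Dia Dia Dia p requires Dia Dia p at some successor in {g, i}.
    Dia Dia p holds at g, so Dia Dia Dia p is true at h.
      At g: Dia Dia p requires Dia p at some successor in {e, g, i}.
        Dia p holds at e, so Dia Dia p is true at g.
Satisfying worlds: {a, b, c, d, e, f, g, h, i}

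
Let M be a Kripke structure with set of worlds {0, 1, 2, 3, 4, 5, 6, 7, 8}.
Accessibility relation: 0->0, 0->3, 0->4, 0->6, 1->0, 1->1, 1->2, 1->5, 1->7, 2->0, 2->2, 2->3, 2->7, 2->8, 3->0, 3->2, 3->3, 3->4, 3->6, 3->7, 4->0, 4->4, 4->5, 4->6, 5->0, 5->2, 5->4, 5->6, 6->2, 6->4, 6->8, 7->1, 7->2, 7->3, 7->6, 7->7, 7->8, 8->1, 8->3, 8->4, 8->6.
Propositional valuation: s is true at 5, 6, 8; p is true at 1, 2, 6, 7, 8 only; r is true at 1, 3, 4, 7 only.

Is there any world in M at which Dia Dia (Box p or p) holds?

Yes

Recall that Box ψ holds at a world iff ψ holds at every accessible world, and Dia ψ holds iff ψ holds at some accessible world.
Let φ = Dia Dia (Box p or p). Evaluate φ at each world:
  0 (successors {0, 3, 4, 6}): φ is true.
  1 (successors {0, 1, 2, 5, 7}): φ is true.
  2 (successors {0, 2, 3, 7, 8}): φ is true.
  3 (successors {0, 2, 3, 4, 6, 7}): φ is true.
  4 (successors {0, 4, 5, 6}): φ is true.
  5 (successors {0, 2, 4, 6}): φ is true.
  6 (successors {2, 4, 8}): φ is true.
  7 (successors {1, 2, 3, 6, 7, 8}): φ is true.
  8 (successors {1, 3, 4, 6}): φ is true.
Detail at 0 (witness):
  At 0: Dia Dia (Box p or p) requires Dia (Box p or p) at some successor in {0, 3, 4, 6}.
    Dia (Box p or p) holds at 0, so Dia Dia (Box p or p) is true at 0.
      At 0: Dia (Box p or p) requires Box p or p at some successor in {0, 3, 4, 6}.
        Box p or p holds at 6, so Dia (Box p or p) is true at 0.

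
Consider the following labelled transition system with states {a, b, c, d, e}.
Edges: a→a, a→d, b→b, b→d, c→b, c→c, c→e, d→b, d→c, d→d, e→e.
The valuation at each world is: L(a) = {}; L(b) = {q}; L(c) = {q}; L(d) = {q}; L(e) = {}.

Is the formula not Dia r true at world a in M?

Yes

At a: Dia r is false, so not Dia r is true.
  At a: Dia r requires r at some successor in {a, d}.
    At a: r is false.
    At d: r is false.
  So Dia r is false at a.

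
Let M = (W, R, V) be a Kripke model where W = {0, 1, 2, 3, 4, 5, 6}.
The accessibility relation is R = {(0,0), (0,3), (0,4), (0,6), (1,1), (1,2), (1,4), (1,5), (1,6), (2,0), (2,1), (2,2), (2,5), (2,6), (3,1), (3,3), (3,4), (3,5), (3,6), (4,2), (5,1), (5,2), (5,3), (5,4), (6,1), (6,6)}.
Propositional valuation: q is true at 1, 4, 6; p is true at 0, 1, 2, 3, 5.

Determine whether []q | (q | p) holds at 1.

At 1: []q is false, q | p is true, so []q | (q | p) is true.
  At 1: []q requires q at every successor {1, 2, 4, 5, 6}.
    q fails at 2, so []q is false at 1.

Yes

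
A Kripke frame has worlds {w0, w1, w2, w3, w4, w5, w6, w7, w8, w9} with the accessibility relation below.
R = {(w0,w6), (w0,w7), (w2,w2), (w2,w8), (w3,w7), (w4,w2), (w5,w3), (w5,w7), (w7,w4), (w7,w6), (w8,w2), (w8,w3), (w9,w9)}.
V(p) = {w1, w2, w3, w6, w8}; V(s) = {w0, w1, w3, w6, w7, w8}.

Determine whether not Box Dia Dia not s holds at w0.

Recall that Box ψ holds at a world iff ψ holds at every accessible world, and Dia ψ holds iff ψ holds at some accessible world.
At w0: Box Dia Dia not s is false, so not Box Dia Dia not s is true.
  At w0: Box Dia Dia not s requires Dia Dia not s at every successor {w6, w7}.
    Dia Dia not s fails at w6, so Box Dia Dia not s is false at w0.
      At w6: no accessible worlds, so Dia Dia not s is false.

Yes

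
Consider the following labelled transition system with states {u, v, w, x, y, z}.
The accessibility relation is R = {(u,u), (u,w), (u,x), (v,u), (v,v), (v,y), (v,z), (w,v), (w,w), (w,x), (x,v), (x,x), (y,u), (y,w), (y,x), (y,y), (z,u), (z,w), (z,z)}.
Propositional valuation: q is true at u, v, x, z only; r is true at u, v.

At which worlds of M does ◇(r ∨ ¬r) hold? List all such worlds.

u, v, w, x, y, z

Let φ = ◇(r ∨ ¬r). Evaluate φ at each world:
  u (successors {u, w, x}): φ is true.
  v (successors {u, v, y, z}): φ is true.
  w (successors {v, w, x}): φ is true.
  x (successors {v, x}): φ is true.
  y (successors {u, w, x, y}): φ is true.
  z (successors {u, w, z}): φ is true.
For instance, at u:
  At u: ◇(r ∨ ¬r) requires r ∨ ¬r at some successor in {u, w, x}.
    r ∨ ¬r holds at u, so ◇(r ∨ ¬r) is true at u.
Satisfying worlds: {u, v, w, x, y, z}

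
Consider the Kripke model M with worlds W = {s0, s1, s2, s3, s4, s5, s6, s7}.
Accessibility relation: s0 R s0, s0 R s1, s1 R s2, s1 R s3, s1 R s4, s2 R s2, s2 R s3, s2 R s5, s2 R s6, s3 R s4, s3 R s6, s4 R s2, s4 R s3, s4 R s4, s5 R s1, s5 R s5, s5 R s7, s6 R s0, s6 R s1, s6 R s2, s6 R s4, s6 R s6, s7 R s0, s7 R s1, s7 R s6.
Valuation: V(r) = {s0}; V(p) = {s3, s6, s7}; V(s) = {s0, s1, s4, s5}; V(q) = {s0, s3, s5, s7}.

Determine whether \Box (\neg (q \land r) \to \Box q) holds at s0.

At s0: \Box (\neg (q \land r) \to \Box q) requires \neg (q \land r) \to \Box q at every successor {s0, s1}.
  \neg (q \land r) \to \Box q fails at s1, so \Box (\neg (q \land r) \to \Box q) is false at s0.
    At s1: \neg (q \land r) is true, \Box q is false, so \neg (q \land r) \to \Box q is false.
      At s1: \Box q requires q at every successor {s2, s3, s4}.
        q fails at s2, so \Box q is false at s1.

No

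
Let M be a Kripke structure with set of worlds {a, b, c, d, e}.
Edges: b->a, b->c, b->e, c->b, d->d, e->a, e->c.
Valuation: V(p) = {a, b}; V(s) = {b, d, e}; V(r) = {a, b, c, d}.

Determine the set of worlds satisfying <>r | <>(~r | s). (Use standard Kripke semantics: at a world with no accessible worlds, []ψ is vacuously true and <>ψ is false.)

Let φ = <>r | <>(~r | s). Evaluate φ at each world:
  a (successors ∅): φ is false.
  b (successors {a, c, e}): φ is true.
  c (successors {b}): φ is true.
  d (successors {d}): φ is true.
  e (successors {a, c}): φ is true.
For instance, at e:
  At e: <>r is true, <>(~r | s) is false, so <>r | <>(~r | s) is true.
    At e: <>r requires r at some successor in {a, c}.
      r holds at a, so <>r is true at e.
    At e: <>(~r | s) requires ~r | s at some successor in {a, c}.
      At a: ~r | s is false.
      At c: ~r | s is false.
    So <>(~r | s) is false at e.
Satisfying worlds: {b, c, d, e}

b, c, d, e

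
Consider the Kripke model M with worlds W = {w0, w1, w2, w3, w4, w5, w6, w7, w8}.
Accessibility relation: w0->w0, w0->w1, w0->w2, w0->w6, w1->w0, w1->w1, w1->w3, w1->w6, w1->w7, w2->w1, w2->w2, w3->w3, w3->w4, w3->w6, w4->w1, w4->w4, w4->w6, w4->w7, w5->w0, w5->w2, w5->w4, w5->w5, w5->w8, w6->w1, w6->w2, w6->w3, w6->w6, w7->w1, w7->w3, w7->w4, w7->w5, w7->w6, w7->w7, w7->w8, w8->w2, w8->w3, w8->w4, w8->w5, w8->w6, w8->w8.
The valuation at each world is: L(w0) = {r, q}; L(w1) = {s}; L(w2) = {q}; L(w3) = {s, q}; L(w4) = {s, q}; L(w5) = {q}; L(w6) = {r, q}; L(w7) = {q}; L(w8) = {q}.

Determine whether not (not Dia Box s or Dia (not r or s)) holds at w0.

No

Recall that Box ψ holds at a world iff ψ holds at every accessible world, and Dia ψ holds iff ψ holds at some accessible world.
At w0: not Dia Box s or Dia (not r or s) is true, so not (not Dia Box s or Dia (not r or s)) is false.
  At w0: not Dia Box s is true, Dia (not r or s) is true, so not Dia Box s or Dia (not r or s) is true.
    At w0: Dia Box s is false, so not Dia Box s is true.
      At w0: Dia Box s requires Box s at some successor in {w0, w1, w2, w6}.
        At w0: Box s is false.
        At w1: Box s is false.
        At w2: Box s is false.
        At w6: Box s is false.
      So Dia Box s is false at w0.
    At w0: Dia (not r or s) requires not r or s at some successor in {w0, w1, w2, w6}.
      not r or s holds at w1, so Dia (not r or s) is true at w0.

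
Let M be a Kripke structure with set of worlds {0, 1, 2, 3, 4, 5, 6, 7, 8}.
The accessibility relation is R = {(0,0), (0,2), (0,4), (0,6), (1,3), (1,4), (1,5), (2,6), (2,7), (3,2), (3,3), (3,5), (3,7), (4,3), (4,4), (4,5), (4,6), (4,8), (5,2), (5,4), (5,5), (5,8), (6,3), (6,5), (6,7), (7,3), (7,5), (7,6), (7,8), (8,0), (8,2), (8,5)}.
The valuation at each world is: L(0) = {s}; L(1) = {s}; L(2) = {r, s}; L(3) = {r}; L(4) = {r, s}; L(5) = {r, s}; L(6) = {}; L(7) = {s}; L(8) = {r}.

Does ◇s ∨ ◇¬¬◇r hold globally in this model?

Yes

Let φ = ◇s ∨ ◇¬¬◇r. Evaluate φ at each world:
  0 (successors {0, 2, 4, 6}): φ is true.
  1 (successors {3, 4, 5}): φ is true.
  2 (successors {6, 7}): φ is true.
  3 (successors {2, 3, 5, 7}): φ is true.
  4 (successors {3, 4, 5, 6, 8}): φ is true.
  5 (successors {2, 4, 5, 8}): φ is true.
  6 (successors {3, 5, 7}): φ is true.
  7 (successors {3, 5, 6, 8}): φ is true.
  8 (successors {0, 2, 5}): φ is true.
For instance, at 0:
  At 0: ◇s is true, ◇¬¬◇r is true, so ◇s ∨ ◇¬¬◇r is true.
    At 0: ◇s requires s at some successor in {0, 2, 4, 6}.
      s holds at 0, so ◇s is true at 0.
    At 0: ◇¬¬◇r requires ¬¬◇r at some successor in {0, 2, 4, 6}.
      ¬¬◇r holds at 0, so ◇¬¬◇r is true at 0.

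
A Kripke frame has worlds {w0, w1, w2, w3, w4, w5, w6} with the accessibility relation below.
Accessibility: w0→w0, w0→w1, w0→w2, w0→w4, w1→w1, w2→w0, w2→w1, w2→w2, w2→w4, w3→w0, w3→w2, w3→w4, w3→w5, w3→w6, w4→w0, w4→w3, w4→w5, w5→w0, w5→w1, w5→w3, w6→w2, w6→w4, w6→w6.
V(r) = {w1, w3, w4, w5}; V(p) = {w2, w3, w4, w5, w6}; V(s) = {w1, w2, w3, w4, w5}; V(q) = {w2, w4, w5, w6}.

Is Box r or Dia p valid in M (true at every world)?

Yes

Let φ = Box r or Dia p. Evaluate φ at each world:
  w0 (successors {w0, w1, w2, w4}): φ is true.
  w1 (successors {w1}): φ is true.
  w2 (successors {w0, w1, w2, w4}): φ is true.
  w3 (successors {w0, w2, w4, w5, w6}): φ is true.
  w4 (successors {w0, w3, w5}): φ is true.
  w5 (successors {w0, w1, w3}): φ is true.
  w6 (successors {w2, w4, w6}): φ is true.
For instance, at w5:
  At w5: Box r is false, Dia p is true, so Box r or Dia p is true.
    At w5: Box r requires r at every successor {w0, w1, w3}.
      r fails at w0, so Box r is false at w5.
    At w5: Dia p requires p at some successor in {w0, w1, w3}.
      p holds at w3, so Dia p is true at w5.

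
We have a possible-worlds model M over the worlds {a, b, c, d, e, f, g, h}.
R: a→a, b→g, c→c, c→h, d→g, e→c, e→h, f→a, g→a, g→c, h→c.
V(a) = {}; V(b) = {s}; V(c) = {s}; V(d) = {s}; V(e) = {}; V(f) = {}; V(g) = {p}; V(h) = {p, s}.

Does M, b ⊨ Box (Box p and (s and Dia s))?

At b: Box (Box p and (s and Dia s)) requires Box p and (s and Dia s) at every successor {g}.
  Box p and (s and Dia s) fails at g, so Box (Box p and (s and Dia s)) is false at b.
    At g: Box p is false, s and Dia s is false, so Box p and (s and Dia s) is false.
      At g: Box p requires p at every successor {a, c}.
        p fails at a, so Box p is false at g.
      At g: s is false, Dia s is true, so s and Dia s is false.

No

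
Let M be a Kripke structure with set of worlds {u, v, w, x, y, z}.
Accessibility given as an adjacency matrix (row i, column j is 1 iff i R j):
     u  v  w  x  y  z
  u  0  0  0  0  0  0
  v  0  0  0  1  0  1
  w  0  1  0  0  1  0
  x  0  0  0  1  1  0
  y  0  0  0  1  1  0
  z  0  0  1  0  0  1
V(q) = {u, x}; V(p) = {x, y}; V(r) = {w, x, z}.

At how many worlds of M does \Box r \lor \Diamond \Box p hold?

Let φ = \Box r \lor \Diamond \Box p. Evaluate φ at each world:
  u (successors ∅): φ is true.
  v (successors {x, z}): φ is true.
  w (successors {v, y}): φ is true.
  x (successors {x, y}): φ is true.
  y (successors {x, y}): φ is true.
  z (successors {w, z}): φ is true.
For instance, at v:
  At v: \Box r is true, \Diamond \Box p is true, so \Box r \lor \Diamond \Box p is true.
    At v: \Box r requires r at every successor {x, z}.
      At x: r is true.
      At z: r is true.
    So \Box r is true at v.
    At v: \Diamond \Box p requires \Box p at some successor in {x, z}.
      \Box p holds at x, so \Diamond \Box p is true at v.
Satisfying worlds: {u, v, w, x, y, z}

6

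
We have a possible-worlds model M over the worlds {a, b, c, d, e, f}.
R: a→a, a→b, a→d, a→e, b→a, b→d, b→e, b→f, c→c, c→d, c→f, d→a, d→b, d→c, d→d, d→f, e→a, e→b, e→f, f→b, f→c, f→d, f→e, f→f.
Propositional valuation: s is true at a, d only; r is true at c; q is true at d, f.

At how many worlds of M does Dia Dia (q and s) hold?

Let φ = Dia Dia (q and s). Evaluate φ at each world:
  a (successors {a, b, d, e}): φ is true.
  b (successors {a, d, e, f}): φ is true.
  c (successors {c, d, f}): φ is true.
  d (successors {a, b, c, d, f}): φ is true.
  e (successors {a, b, f}): φ is true.
  f (successors {b, c, d, e, f}): φ is true.
For instance, at f:
  At f: Dia Dia (q and s) requires Dia (q and s) at some successor in {b, c, d, e, f}.
    Dia (q and s) holds at b, so Dia Dia (q and s) is true at f.
      At b: Dia (q and s) requires q and s at some successor in {a, d, e, f}.
        q and s holds at d, so Dia (q and s) is true at b.
Satisfying worlds: {a, b, c, d, e, f}

6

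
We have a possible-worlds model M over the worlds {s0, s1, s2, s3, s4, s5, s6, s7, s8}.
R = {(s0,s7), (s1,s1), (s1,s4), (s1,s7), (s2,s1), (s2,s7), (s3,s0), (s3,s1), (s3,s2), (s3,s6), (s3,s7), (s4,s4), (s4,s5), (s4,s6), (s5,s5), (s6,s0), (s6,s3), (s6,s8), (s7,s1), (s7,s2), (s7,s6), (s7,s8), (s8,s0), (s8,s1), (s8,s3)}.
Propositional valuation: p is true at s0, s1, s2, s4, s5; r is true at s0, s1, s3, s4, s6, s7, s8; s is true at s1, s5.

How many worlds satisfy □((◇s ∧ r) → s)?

1

Let φ = □((◇s ∧ r) → s). Evaluate φ at each world:
  s0 (successors {s7}): φ is false.
  s1 (successors {s1, s4, s7}): φ is false.
  s2 (successors {s1, s7}): φ is false.
  s3 (successors {s0, s1, s2, s6, s7}): φ is false.
  s4 (successors {s4, s5, s6}): φ is false.
  s5 (successors {s5}): φ is true.
  s6 (successors {s0, s3, s8}): φ is false.
  s7 (successors {s1, s2, s6, s8}): φ is false.
  s8 (successors {s0, s1, s3}): φ is false.
For instance, at s5:
  At s5: □((◇s ∧ r) → s) requires (◇s ∧ r) → s at every successor {s5}.
      At s5: ◇s ∧ r is false, s is true, so (◇s ∧ r) → s is true.
  So □((◇s ∧ r) → s) is true at s5.
Satisfying worlds: {s5}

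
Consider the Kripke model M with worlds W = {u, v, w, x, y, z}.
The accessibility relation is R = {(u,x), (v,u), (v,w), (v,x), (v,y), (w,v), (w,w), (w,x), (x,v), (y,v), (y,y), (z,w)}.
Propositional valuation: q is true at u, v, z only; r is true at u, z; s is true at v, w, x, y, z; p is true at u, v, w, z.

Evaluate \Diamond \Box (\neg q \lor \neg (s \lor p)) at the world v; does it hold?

Yes

At v: \Diamond \Box (\neg q \lor \neg (s \lor p)) requires \Box (\neg q \lor \neg (s \lor p)) at some successor in {u, w, x, y}.
  \Box (\neg q \lor \neg (s \lor p)) holds at u, so \Diamond \Box (\neg q \lor \neg (s \lor p)) is true at v.
    At u: \Box (\neg q \lor \neg (s \lor p)) requires \neg q \lor \neg (s \lor p) at every successor {x}.
      At x: \neg q \lor \neg (s \lor p) is true.
    So \Box (\neg q \lor \neg (s \lor p)) is true at u.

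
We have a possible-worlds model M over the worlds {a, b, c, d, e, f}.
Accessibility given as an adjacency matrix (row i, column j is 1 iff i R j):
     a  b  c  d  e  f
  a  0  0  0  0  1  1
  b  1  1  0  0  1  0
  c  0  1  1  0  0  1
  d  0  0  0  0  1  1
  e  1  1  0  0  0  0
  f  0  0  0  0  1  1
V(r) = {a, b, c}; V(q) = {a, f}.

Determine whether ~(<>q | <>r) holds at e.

No

Recall that <>ψ holds at a world iff ψ holds at some accessible world.
At e: <>q | <>r is true, so ~(<>q | <>r) is false.
  At e: <>q is true, <>r is true, so <>q | <>r is true.
    At e: <>q requires q at some successor in {a, b}.
      q holds at a, so <>q is true at e.
    At e: <>r requires r at some successor in {a, b}.
      r holds at a, so <>r is true at e.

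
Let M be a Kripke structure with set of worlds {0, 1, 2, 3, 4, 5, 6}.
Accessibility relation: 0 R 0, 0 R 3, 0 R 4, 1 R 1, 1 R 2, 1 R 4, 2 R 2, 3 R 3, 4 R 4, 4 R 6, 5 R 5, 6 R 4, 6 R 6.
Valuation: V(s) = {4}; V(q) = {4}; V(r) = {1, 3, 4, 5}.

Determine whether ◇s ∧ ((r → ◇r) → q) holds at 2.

No

At 2: ◇s is false, (r → ◇r) → q is false, so ◇s ∧ ((r → ◇r) → q) is false.
  At 2: ◇s requires s at some successor in {2}.
    At 2: s is false.
  So ◇s is false at 2.
  At 2: r → ◇r is true, q is false, so (r → ◇r) → q is false.
    At 2: r is false, ◇r is false, so r → ◇r is true.
      At 2: ◇r requires r at some successor in {2}.
        At 2: r is false.
      So ◇r is false at 2.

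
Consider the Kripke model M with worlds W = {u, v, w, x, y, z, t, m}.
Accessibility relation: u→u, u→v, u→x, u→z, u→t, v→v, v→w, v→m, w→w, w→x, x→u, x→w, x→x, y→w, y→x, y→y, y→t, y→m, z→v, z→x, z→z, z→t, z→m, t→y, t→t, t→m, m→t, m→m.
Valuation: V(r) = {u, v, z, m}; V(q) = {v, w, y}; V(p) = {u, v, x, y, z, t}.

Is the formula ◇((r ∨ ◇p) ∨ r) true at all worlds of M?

Yes

Recall that ◇ψ holds at a world iff ψ holds at some accessible world.
Let φ = ◇((r ∨ ◇p) ∨ r). Evaluate φ at each world:
  u (successors {u, v, x, z, t}): φ is true.
  v (successors {v, w, m}): φ is true.
  w (successors {w, x}): φ is true.
  x (successors {u, w, x}): φ is true.
  y (successors {w, x, y, t, m}): φ is true.
  z (successors {v, x, z, t, m}): φ is true.
  t (successors {y, t, m}): φ is true.
  m (successors {t, m}): φ is true.
For instance, at x:
  At x: ◇((r ∨ ◇p) ∨ r) requires (r ∨ ◇p) ∨ r at some successor in {u, w, x}.
    (r ∨ ◇p) ∨ r holds at u, so ◇((r ∨ ◇p) ∨ r) is true at x.
      At u: r ∨ ◇p is true, r is true, so (r ∨ ◇p) ∨ r is true.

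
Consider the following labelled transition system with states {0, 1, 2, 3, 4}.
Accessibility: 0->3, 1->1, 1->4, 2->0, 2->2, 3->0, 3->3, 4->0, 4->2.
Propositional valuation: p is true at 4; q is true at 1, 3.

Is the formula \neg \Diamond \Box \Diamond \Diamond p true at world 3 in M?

Recall that \Box ψ holds at a world iff ψ holds at every accessible world, and \Diamond ψ holds iff ψ holds at some accessible world.
At 3: \Diamond \Box \Diamond \Diamond p is false, so \neg \Diamond \Box \Diamond \Diamond p is true.
  At 3: \Diamond \Box \Diamond \Diamond p requires \Box \Diamond \Diamond p at some successor in {0, 3}.
    At 0: \Box \Diamond \Diamond p is false.
    At 3: \Box \Diamond \Diamond p is false.
  So \Diamond \Box \Diamond \Diamond p is false at 3.

Yes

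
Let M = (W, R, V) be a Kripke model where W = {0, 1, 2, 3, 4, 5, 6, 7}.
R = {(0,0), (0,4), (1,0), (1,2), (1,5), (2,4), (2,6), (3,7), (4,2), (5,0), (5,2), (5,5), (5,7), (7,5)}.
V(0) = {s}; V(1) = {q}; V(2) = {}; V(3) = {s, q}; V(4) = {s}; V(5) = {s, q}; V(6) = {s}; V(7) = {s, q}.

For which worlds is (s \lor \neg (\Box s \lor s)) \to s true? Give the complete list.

Let φ = (s \lor \neg (\Box s \lor s)) \to s. Evaluate φ at each world:
  0 (successors {0, 4}): φ is true.
  1 (successors {0, 2, 5}): φ is false.
  2 (successors {4, 6}): φ is true.
  3 (successors {7}): φ is true.
  4 (successors {2}): φ is true.
  5 (successors {0, 2, 5, 7}): φ is true.
  6 (successors ∅): φ is true.
  7 (successors {5}): φ is true.
For instance, at 5:
  At 5: s \lor \neg (\Box s \lor s) is true, s is true, so (s \lor \neg (\Box s \lor s)) \to s is true.
    At 5: s is true, \neg (\Box s \lor s) is false, so s \lor \neg (\Box s \lor s) is true.
      At 5: \Box s \lor s is true, so \neg (\Box s \lor s) is false.
Satisfying worlds: {0, 2, 3, 4, 5, 6, 7}

0, 2, 3, 4, 5, 6, 7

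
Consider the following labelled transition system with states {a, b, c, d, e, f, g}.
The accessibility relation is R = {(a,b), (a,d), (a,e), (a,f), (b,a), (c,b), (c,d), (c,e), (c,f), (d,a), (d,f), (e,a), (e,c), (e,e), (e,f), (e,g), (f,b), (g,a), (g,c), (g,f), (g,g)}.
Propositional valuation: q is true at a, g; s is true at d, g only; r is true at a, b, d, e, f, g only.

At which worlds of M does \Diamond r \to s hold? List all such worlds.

d, g

Recall that \Diamond ψ holds at a world iff ψ holds at some accessible world.
Let φ = \Diamond r \to s. Evaluate φ at each world:
  a (successors {b, d, e, f}): φ is false.
  b (successors {a}): φ is false.
  c (successors {b, d, e, f}): φ is false.
  d (successors {a, f}): φ is true.
  e (successors {a, c, e, f, g}): φ is false.
  f (successors {b}): φ is false.
  g (successors {a, c, f, g}): φ is true.
For instance, at a:
  At a: \Diamond r is true, s is false, so \Diamond r \to s is false.
    At a: \Diamond r requires r at some successor in {b, d, e, f}.
      r holds at b, so \Diamond r is true at a.
Satisfying worlds: {d, g}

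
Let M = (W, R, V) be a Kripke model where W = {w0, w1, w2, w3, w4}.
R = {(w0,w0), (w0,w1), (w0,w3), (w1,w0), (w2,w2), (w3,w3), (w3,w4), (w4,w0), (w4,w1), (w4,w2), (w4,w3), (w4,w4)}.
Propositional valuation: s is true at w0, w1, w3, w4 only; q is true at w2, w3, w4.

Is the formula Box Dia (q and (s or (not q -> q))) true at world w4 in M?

No

At w4: Box Dia (q and (s or (not q -> q))) requires Dia (q and (s or (not q -> q))) at every successor {w0, w1, w2, w3, w4}.
  Dia (q and (s or (not q -> q))) fails at w1, so Box Dia (q and (s or (not q -> q))) is false at w4.
    At w1: Dia (q and (s or (not q -> q))) requires q and (s or (not q -> q)) at some successor in {w0}.
      At w0: q and (s or (not q -> q)) is false.
    So Dia (q and (s or (not q -> q))) is false at w1.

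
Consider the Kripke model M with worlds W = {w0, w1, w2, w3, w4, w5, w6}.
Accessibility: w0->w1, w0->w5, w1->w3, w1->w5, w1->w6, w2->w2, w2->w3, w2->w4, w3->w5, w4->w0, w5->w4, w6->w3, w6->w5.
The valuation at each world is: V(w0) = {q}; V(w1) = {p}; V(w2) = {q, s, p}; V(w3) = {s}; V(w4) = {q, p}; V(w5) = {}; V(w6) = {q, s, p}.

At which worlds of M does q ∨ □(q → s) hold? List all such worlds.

w0, w1, w2, w3, w4, w6

Let φ = q ∨ □(q → s). Evaluate φ at each world:
  w0 (successors {w1, w5}): φ is true.
  w1 (successors {w3, w5, w6}): φ is true.
  w2 (successors {w2, w3, w4}): φ is true.
  w3 (successors {w5}): φ is true.
  w4 (successors {w0}): φ is true.
  w5 (successors {w4}): φ is false.
  w6 (successors {w3, w5}): φ is true.
For instance, at w3:
  At w3: q is false, □(q → s) is true, so q ∨ □(q → s) is true.
    At w3: □(q → s) requires q → s at every successor {w5}.
      At w5: q → s is true.
    So □(q → s) is true at w3.
Satisfying worlds: {w0, w1, w2, w3, w4, w6}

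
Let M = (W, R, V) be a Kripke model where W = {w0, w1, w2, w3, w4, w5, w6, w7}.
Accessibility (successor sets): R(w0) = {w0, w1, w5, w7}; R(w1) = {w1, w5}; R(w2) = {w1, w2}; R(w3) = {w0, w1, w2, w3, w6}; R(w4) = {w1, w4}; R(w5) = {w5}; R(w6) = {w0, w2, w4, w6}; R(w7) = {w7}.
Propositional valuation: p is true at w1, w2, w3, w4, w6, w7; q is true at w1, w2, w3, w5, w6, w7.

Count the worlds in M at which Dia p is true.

7

Recall that Dia ψ holds at a world iff ψ holds at some accessible world.
Let φ = Dia p. Evaluate φ at each world:
  w0 (successors {w0, w1, w5, w7}): φ is true.
  w1 (successors {w1, w5}): φ is true.
  w2 (successors {w1, w2}): φ is true.
  w3 (successors {w0, w1, w2, w3, w6}): φ is true.
  w4 (successors {w1, w4}): φ is true.
  w5 (successors {w5}): φ is false.
  w6 (successors {w0, w2, w4, w6}): φ is true.
  w7 (successors {w7}): φ is true.
For instance, at w3:
  At w3: Dia p requires p at some successor in {w0, w1, w2, w3, w6}.
    p holds at w1, so Dia p is true at w3.
Satisfying worlds: {w0, w1, w2, w3, w4, w6, w7}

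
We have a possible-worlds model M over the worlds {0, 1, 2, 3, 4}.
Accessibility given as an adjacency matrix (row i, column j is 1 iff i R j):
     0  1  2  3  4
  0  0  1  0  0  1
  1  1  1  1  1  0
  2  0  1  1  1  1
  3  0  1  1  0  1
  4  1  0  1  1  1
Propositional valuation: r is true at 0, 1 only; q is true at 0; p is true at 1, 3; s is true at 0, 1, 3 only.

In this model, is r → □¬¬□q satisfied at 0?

At 0: r is true, □¬¬□q is false, so r → □¬¬□q is false.
  At 0: □¬¬□q requires ¬¬□q at every successor {1, 4}.
    ¬¬□q fails at 1, so □¬¬□q is false at 0.
      At 1: ¬□q is true, so ¬¬□q is false.

No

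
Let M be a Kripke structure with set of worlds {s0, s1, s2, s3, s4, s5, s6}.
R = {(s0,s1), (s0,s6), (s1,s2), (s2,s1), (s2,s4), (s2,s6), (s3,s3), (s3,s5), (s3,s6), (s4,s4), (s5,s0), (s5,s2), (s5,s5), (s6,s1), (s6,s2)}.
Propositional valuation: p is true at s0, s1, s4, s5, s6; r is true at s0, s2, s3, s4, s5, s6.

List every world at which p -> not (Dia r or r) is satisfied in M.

Recall that Dia ψ holds at a world iff ψ holds at some accessible world.
Let φ = p -> not (Dia r or r). Evaluate φ at each world:
  s0 (successors {s1, s6}): φ is false.
  s1 (successors {s2}): φ is false.
  s2 (successors {s1, s4, s6}): φ is true.
  s3 (successors {s3, s5, s6}): φ is true.
  s4 (successors {s4}): φ is false.
  s5 (successors {s0, s2, s5}): φ is false.
  s6 (successors {s1, s2}): φ is false.
For instance, at s3:
  At s3: p is false, not (Dia r or r) is false, so p -> not (Dia r or r) is true.
    At s3: Dia r or r is true, so not (Dia r or r) is false.
      At s3: Dia r is true, r is true, so Dia r or r is true.
Satisfying worlds: {s2, s3}

s2, s3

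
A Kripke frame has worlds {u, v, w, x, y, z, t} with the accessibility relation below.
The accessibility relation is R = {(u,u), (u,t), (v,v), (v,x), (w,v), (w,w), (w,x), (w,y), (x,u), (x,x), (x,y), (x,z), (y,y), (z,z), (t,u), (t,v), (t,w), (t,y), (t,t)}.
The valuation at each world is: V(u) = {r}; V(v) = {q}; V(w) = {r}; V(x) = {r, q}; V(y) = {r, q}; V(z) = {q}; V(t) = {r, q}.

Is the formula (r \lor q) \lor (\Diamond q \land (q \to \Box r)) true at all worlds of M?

Let φ = (r \lor q) \lor (\Diamond q \land (q \to \Box r)). Evaluate φ at each world:
  u (successors {u, t}): φ is true.
  v (successors {v, x}): φ is true.
  w (successors {v, w, x, y}): φ is true.
  x (successors {u, x, y, z}): φ is true.
  y (successors {y}): φ is true.
  z (successors {z}): φ is true.
  t (successors {u, v, w, y, t}): φ is true.
For instance, at u:
  At u: r \lor q is true, \Diamond q \land (q \to \Box r) is true, so (r \lor q) \lor (\Diamond q \land (q \to \Box r)) is true.
    At u: \Diamond q is true, q \to \Box r is true, so \Diamond q \land (q \to \Box r) is true.
      At u: \Diamond q requires q at some successor in {u, t}.
        q holds at t, so \Diamond q is true at u.
      At u: q is false, \Box r is true, so q \to \Box r is true.

Yes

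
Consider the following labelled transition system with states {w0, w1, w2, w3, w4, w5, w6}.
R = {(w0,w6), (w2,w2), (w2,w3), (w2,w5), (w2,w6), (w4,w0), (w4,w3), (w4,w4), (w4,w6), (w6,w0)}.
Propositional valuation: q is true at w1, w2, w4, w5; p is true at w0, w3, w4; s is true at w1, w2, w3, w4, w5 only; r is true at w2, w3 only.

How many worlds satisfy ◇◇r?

Let φ = ◇◇r. Evaluate φ at each world:
  w0 (successors {w6}): φ is false.
  w1 (successors ∅): φ is false.
  w2 (successors {w2, w3, w5, w6}): φ is true.
  w3 (successors ∅): φ is false.
  w4 (successors {w0, w3, w4, w6}): φ is true.
  w5 (successors ∅): φ is false.
  w6 (successors {w0}): φ is false.
For instance, at w2:
  At w2: ◇◇r requires ◇r at some successor in {w2, w3, w5, w6}.
    ◇r holds at w2, so ◇◇r is true at w2.
      At w2: ◇r requires r at some successor in {w2, w3, w5, w6}.
        r holds at w2, so ◇r is true at w2.
Satisfying worlds: {w2, w4}

2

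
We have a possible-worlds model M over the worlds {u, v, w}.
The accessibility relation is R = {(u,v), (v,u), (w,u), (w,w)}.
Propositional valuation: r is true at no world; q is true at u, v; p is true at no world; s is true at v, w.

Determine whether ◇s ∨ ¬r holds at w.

Yes

At w: ◇s is true, ¬r is true, so ◇s ∨ ¬r is true.
  At w: ◇s requires s at some successor in {u, w}.
    s holds at w, so ◇s is true at w.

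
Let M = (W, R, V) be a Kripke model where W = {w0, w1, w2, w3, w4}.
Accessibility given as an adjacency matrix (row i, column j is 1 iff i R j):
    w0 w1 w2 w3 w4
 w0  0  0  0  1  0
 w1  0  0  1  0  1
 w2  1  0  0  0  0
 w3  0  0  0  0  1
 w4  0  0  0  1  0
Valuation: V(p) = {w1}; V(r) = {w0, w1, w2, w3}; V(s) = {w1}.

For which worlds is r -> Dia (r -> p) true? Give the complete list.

w1, w3, w4

Let φ = r -> Dia (r -> p). Evaluate φ at each world:
  w0 (successors {w3}): φ is false.
  w1 (successors {w2, w4}): φ is true.
  w2 (successors {w0}): φ is false.
  w3 (successors {w4}): φ is true.
  w4 (successors {w3}): φ is true.
For instance, at w0:
  At w0: r is true, Dia (r -> p) is false, so r -> Dia (r -> p) is false.
    At w0: Dia (r -> p) requires r -> p at some successor in {w3}.
      At w3: r -> p is false.
    So Dia (r -> p) is false at w0.
Satisfying worlds: {w1, w3, w4}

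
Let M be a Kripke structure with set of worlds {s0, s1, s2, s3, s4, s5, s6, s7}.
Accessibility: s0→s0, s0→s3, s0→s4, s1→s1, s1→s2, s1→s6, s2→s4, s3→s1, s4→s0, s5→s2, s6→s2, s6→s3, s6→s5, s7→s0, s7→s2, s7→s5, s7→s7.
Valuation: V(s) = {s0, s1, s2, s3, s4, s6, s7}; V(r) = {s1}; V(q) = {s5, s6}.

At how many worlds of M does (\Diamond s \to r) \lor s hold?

Let φ = (\Diamond s \to r) \lor s. Evaluate φ at each world:
  s0 (successors {s0, s3, s4}): φ is true.
  s1 (successors {s1, s2, s6}): φ is true.
  s2 (successors {s4}): φ is true.
  s3 (successors {s1}): φ is true.
  s4 (successors {s0}): φ is true.
  s5 (successors {s2}): φ is false.
  s6 (successors {s2, s3, s5}): φ is true.
  s7 (successors {s0, s2, s5, s7}): φ is true.
For instance, at s7:
  At s7: \Diamond s \to r is false, s is true, so (\Diamond s \to r) \lor s is true.
    At s7: \Diamond s is true, r is false, so \Diamond s \to r is false.
      At s7: \Diamond s requires s at some successor in {s0, s2, s5, s7}.
        s holds at s0, so \Diamond s is true at s7.
Satisfying worlds: {s0, s1, s2, s3, s4, s6, s7}

7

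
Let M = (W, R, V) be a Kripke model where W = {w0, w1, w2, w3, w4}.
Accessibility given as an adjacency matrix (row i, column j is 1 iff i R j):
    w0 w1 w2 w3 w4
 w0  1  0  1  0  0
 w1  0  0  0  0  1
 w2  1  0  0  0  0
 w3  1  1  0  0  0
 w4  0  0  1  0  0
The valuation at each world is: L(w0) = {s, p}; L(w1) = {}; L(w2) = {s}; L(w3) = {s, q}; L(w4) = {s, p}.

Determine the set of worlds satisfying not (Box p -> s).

Let φ = not (Box p -> s). Evaluate φ at each world:
  w0 (successors {w0, w2}): φ is false.
  w1 (successors {w4}): φ is true.
  w2 (successors {w0}): φ is false.
  w3 (successors {w0, w1}): φ is false.
  w4 (successors {w2}): φ is false.
For instance, at w2:
  At w2: Box p -> s is true, so not (Box p -> s) is false.
    At w2: Box p is true, s is true, so Box p -> s is true.
      At w2: Box p requires p at every successor {w0}.
        At w0: p is true.
      So Box p is true at w2.
Satisfying worlds: {w1}

w1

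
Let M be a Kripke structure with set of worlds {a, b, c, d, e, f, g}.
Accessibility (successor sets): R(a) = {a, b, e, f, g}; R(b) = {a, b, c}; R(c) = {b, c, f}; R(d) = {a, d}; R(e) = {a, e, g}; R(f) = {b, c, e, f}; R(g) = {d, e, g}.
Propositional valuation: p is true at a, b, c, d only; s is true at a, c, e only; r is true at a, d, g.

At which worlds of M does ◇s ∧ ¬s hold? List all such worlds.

b, d, f, g

Let φ = ◇s ∧ ¬s. Evaluate φ at each world:
  a (successors {a, b, e, f, g}): φ is false.
  b (successors {a, b, c}): φ is true.
  c (successors {b, c, f}): φ is false.
  d (successors {a, d}): φ is true.
  e (successors {a, e, g}): φ is false.
  f (successors {b, c, e, f}): φ is true.
  g (successors {d, e, g}): φ is true.
For instance, at a:
  At a: ◇s is true, ¬s is false, so ◇s ∧ ¬s is false.
    At a: ◇s requires s at some successor in {a, b, e, f, g}.
      s holds at a, so ◇s is true at a.
Satisfying worlds: {b, d, f, g}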